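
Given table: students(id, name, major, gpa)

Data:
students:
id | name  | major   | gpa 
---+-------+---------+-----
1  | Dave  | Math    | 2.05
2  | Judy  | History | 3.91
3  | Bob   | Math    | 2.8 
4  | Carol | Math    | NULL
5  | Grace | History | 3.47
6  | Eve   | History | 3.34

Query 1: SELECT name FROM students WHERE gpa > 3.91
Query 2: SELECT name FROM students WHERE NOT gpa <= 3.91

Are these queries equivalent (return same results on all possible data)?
Yes, equivalent

Both queries return: []

Reason: Both filter gpa > 3.91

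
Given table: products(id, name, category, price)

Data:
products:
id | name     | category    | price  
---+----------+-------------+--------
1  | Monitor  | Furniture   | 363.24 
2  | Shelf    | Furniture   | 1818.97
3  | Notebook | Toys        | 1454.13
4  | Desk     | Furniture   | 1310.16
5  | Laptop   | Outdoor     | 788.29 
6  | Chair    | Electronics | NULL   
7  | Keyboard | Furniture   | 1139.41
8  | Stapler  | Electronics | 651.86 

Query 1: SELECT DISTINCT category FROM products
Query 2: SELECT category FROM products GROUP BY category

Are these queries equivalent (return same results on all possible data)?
Yes, equivalent

Both queries return: [('Electronics',), ('Furniture',), ('Outdoor',), ('Toys',)]

Reason: Both get unique categorys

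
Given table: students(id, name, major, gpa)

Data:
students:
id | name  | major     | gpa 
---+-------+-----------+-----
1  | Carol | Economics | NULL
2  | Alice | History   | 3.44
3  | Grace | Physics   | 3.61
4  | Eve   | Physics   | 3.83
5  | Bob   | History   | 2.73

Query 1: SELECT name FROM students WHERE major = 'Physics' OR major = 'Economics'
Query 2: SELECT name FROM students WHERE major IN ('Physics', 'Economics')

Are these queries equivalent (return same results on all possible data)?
Yes, equivalent

Both queries return: [('Carol',), ('Eve',), ('Grace',)]

Reason: OR vs IN are equivalent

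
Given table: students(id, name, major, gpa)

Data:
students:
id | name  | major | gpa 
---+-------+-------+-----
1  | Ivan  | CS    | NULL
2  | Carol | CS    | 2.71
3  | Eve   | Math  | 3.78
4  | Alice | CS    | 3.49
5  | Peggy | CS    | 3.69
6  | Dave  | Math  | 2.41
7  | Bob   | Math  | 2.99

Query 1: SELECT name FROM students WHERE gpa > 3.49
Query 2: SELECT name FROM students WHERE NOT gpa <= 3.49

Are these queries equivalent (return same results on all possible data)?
Yes, equivalent

Both queries return: [('Eve',), ('Peggy',)]

Reason: Both filter gpa > 3.49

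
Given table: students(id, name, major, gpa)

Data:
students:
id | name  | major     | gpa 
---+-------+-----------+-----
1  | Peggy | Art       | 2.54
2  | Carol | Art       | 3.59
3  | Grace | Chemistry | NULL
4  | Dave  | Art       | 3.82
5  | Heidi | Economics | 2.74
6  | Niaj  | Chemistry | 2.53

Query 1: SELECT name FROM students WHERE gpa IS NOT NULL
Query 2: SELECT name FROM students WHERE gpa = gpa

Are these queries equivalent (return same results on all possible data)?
Yes, equivalent

Both queries return: [('Carol',), ('Dave',), ('Heidi',), ('Niaj',), ('Peggy',)]

Reason: IS NOT NULL vs self-equality (both exclude NULLs)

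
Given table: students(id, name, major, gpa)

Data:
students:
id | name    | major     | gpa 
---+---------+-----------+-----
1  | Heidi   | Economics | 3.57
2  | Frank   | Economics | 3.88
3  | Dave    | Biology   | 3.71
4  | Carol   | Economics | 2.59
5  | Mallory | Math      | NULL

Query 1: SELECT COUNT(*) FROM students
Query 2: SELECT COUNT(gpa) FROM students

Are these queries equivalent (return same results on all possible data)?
No, not equivalent

Query 1 returns: [(5,)]
Query 2 returns: [(4,)]

Reason: COUNT(*) includes NULLs, COUNT(column) excludes them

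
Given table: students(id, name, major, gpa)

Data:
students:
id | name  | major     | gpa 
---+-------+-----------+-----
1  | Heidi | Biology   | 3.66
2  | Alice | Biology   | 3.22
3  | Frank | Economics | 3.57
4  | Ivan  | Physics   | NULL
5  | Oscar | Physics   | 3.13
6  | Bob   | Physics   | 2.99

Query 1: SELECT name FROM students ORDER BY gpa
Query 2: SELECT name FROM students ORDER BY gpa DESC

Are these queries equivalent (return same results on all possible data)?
No, not equivalent

Query 1 returns: [('Ivan',), ('Bob',), ('Oscar',), ('Alice',), ('Frank',), ('Heidi',)]
Query 2 returns: [('Heidi',), ('Frank',), ('Alice',), ('Oscar',), ('Bob',), ('Ivan',)]

Reason: ASC vs DESC gives opposite ordering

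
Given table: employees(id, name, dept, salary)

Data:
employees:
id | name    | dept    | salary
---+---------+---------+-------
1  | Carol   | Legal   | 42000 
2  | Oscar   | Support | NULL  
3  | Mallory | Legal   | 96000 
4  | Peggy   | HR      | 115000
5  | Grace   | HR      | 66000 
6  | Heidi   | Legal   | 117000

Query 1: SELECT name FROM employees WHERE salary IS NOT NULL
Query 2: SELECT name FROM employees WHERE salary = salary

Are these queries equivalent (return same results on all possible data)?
Yes, equivalent

Both queries return: [('Carol',), ('Grace',), ('Heidi',), ('Mallory',), ('Peggy',)]

Reason: IS NOT NULL vs self-equality (both exclude NULLs)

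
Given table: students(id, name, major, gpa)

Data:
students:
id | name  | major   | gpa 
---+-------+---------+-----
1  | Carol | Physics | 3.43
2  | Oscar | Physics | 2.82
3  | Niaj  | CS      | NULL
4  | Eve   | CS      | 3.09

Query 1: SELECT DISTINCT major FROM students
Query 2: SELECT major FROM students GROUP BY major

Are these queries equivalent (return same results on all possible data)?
Yes, equivalent

Both queries return: [('CS',), ('Physics',)]

Reason: Both get unique majors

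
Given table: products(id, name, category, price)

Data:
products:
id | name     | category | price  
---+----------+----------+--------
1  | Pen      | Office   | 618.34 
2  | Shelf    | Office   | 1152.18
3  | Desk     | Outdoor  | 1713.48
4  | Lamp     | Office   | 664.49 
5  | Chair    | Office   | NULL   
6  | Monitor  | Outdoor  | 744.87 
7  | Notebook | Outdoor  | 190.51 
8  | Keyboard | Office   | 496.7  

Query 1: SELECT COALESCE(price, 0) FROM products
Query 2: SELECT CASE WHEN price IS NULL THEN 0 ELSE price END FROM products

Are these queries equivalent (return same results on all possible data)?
Yes, equivalent

Both queries return: [(0,), (190.51,), (496.7,), (618.34,), (664.49,), (744.87,), (1152.18,), (1713.48,)]

Reason: COALESCE vs CASE for NULL handling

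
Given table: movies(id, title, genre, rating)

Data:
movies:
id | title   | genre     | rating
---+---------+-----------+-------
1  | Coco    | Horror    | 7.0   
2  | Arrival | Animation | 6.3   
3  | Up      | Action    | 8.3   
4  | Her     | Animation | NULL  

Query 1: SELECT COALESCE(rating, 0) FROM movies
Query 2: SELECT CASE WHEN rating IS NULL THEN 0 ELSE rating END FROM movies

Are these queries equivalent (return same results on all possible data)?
Yes, equivalent

Both queries return: [(0,), (6.3,), (7.0,), (8.3,)]

Reason: COALESCE vs CASE for NULL handling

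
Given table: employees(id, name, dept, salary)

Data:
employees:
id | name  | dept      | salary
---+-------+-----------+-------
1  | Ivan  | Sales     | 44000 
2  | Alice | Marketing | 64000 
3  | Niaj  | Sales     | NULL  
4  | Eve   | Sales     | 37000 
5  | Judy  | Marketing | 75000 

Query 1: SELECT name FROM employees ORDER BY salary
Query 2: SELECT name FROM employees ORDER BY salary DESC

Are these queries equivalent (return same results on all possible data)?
No, not equivalent

Query 1 returns: [('Niaj',), ('Eve',), ('Ivan',), ('Alice',), ('Judy',)]
Query 2 returns: [('Judy',), ('Alice',), ('Ivan',), ('Eve',), ('Niaj',)]

Reason: ASC vs DESC gives opposite ordering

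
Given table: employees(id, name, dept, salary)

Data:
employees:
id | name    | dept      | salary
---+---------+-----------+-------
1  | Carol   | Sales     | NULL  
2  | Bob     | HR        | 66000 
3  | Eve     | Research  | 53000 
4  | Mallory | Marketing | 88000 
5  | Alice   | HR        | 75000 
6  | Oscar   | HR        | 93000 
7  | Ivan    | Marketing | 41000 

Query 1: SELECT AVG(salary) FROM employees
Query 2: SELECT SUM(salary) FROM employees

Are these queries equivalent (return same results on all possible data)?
No, not equivalent

Query 1 returns: [(69333.33333333333,)]
Query 2 returns: [(416000,)]

Reason: AVG vs SUM give different aggregate values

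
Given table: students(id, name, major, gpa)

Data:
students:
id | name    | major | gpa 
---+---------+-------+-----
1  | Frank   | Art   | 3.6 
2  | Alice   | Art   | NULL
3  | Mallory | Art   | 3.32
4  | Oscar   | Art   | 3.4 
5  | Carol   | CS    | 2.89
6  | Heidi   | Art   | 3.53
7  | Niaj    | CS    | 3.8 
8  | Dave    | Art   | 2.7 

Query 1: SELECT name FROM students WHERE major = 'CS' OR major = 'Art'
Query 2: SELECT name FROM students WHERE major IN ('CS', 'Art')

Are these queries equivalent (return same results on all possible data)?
Yes, equivalent

Both queries return: [('Alice',), ('Carol',), ('Dave',), ('Frank',), ('Heidi',), ('Mallory',), ('Niaj',), ('Oscar',)]

Reason: OR vs IN are equivalent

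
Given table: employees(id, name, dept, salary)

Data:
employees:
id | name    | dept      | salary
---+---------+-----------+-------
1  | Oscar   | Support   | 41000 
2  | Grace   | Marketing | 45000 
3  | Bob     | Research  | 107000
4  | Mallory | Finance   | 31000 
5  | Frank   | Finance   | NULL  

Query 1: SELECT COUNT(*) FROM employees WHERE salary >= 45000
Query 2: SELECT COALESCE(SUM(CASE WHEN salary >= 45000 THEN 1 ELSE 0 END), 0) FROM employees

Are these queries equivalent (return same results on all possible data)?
Yes, equivalent

Both queries return: [(2,)]

Reason: COUNT with WHERE vs conditional SUM (COALESCE handles empty-table NULL)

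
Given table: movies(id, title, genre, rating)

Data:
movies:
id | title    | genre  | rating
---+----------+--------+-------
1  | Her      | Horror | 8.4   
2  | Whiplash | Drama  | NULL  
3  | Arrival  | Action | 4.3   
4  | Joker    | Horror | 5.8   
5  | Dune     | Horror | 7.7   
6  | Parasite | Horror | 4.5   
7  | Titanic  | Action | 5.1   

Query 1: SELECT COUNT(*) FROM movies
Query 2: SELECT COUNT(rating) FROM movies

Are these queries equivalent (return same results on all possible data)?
No, not equivalent

Query 1 returns: [(7,)]
Query 2 returns: [(6,)]

Reason: COUNT(*) includes NULLs, COUNT(column) excludes them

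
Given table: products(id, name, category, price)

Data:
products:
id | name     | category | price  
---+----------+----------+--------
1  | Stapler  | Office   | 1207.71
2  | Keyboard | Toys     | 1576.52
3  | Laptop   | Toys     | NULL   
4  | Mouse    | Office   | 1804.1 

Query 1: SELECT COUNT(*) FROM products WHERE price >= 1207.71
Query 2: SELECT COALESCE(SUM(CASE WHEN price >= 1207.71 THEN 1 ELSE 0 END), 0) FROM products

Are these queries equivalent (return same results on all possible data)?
Yes, equivalent

Both queries return: [(3,)]

Reason: COUNT with WHERE vs conditional SUM (COALESCE handles empty-table NULL)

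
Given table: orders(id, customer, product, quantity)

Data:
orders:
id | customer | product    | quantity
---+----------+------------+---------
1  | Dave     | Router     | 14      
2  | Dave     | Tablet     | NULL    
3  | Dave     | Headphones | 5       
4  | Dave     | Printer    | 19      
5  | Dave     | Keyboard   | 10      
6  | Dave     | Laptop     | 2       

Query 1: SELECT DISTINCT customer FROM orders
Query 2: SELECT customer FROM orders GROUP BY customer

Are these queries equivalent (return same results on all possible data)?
Yes, equivalent

Both queries return: [('Dave',)]

Reason: Both get unique customers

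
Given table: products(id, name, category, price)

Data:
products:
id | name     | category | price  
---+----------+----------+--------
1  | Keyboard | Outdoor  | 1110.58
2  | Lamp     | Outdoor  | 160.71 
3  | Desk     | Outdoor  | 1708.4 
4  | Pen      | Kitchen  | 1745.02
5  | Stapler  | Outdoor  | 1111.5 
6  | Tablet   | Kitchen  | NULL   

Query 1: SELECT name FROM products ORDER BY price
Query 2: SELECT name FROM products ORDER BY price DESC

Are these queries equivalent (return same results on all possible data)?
No, not equivalent

Query 1 returns: [('Tablet',), ('Lamp',), ('Keyboard',), ('Stapler',), ('Desk',), ('Pen',)]
Query 2 returns: [('Pen',), ('Desk',), ('Stapler',), ('Keyboard',), ('Lamp',), ('Tablet',)]

Reason: ASC vs DESC gives opposite ordering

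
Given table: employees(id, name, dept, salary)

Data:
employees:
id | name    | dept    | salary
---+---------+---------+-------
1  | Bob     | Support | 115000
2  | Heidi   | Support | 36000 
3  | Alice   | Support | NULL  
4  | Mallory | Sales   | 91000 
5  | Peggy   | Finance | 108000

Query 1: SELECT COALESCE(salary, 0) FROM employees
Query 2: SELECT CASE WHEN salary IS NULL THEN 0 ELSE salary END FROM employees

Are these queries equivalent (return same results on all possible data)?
Yes, equivalent

Both queries return: [(0,), (36000,), (91000,), (108000,), (115000,)]

Reason: COALESCE vs CASE for NULL handling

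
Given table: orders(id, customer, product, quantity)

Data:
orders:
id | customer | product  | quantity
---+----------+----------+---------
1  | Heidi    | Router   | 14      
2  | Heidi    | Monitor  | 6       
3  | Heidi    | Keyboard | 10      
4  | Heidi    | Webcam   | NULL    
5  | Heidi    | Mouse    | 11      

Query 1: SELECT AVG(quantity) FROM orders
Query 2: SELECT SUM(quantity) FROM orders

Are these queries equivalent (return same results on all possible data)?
No, not equivalent

Query 1 returns: [(10.25,)]
Query 2 returns: [(41,)]

Reason: AVG vs SUM give different aggregate values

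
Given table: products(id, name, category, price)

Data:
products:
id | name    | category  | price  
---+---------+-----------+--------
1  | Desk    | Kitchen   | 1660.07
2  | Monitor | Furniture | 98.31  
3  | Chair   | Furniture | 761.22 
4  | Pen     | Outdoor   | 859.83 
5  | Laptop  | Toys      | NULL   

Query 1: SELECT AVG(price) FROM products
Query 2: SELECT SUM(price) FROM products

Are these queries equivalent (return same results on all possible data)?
No, not equivalent

Query 1 returns: [(844.8575,)]
Query 2 returns: [(3379.43,)]

Reason: AVG vs SUM give different aggregate values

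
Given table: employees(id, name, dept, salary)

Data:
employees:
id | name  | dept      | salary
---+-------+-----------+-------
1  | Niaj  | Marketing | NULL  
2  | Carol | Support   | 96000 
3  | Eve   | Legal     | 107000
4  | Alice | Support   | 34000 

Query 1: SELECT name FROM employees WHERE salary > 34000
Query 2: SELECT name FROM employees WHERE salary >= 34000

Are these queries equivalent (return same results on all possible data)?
No, not equivalent

Query 1 returns: [('Carol',), ('Eve',)]
Query 2 returns: [('Carol',), ('Eve',), ('Alice',)]

Reason: > vs >= gives different results when salary = 34000 exists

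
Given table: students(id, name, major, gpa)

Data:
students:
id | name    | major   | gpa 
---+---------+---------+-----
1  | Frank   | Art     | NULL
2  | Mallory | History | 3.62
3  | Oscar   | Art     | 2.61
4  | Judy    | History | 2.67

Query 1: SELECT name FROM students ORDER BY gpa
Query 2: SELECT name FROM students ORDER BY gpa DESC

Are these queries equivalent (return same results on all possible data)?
No, not equivalent

Query 1 returns: [('Frank',), ('Oscar',), ('Judy',), ('Mallory',)]
Query 2 returns: [('Mallory',), ('Judy',), ('Oscar',), ('Frank',)]

Reason: ASC vs DESC gives opposite ordering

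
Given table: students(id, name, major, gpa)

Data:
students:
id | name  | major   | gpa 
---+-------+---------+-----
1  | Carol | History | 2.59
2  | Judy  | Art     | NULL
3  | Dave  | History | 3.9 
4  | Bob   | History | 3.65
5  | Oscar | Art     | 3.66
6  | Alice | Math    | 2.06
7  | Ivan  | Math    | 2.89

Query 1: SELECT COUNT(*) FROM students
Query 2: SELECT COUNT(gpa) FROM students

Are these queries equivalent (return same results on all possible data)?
No, not equivalent

Query 1 returns: [(7,)]
Query 2 returns: [(6,)]

Reason: COUNT(*) includes NULLs, COUNT(column) excludes them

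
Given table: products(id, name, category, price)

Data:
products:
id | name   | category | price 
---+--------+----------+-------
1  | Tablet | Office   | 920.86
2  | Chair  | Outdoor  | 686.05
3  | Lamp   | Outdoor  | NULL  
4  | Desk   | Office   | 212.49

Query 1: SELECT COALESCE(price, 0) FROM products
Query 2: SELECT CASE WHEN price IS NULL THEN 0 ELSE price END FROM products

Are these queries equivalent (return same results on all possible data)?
Yes, equivalent

Both queries return: [(0,), (212.49,), (686.05,), (920.86,)]

Reason: COALESCE vs CASE for NULL handling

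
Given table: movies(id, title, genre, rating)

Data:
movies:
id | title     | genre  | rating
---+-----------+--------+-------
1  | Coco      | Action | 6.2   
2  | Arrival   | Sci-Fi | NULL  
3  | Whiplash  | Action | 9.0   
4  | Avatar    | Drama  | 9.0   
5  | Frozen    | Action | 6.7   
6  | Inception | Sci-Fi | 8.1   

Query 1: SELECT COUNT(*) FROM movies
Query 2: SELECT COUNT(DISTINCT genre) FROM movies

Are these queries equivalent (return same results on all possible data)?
No, not equivalent

Query 1 returns: [(6,)]
Query 2 returns: [(3,)]

Reason: COUNT(*) counts rows, COUNT(DISTINCT genre) counts unique genres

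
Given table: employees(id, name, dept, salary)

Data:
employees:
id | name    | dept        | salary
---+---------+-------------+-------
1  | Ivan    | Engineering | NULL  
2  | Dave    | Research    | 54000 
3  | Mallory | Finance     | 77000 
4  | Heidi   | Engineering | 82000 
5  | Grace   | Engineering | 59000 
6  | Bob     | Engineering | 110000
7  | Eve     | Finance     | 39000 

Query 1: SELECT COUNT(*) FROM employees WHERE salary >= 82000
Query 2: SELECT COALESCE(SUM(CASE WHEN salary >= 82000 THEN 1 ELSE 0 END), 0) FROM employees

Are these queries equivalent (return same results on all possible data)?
Yes, equivalent

Both queries return: [(2,)]

Reason: COUNT with WHERE vs conditional SUM (COALESCE handles empty-table NULL)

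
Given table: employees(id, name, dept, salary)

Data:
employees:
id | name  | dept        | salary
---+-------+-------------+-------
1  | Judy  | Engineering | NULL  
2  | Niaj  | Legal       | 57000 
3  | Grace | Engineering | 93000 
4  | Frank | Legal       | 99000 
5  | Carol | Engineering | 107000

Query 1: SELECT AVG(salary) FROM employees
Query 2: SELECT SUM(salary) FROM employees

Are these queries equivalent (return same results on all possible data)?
No, not equivalent

Query 1 returns: [(89000.0,)]
Query 2 returns: [(356000,)]

Reason: AVG vs SUM give different aggregate values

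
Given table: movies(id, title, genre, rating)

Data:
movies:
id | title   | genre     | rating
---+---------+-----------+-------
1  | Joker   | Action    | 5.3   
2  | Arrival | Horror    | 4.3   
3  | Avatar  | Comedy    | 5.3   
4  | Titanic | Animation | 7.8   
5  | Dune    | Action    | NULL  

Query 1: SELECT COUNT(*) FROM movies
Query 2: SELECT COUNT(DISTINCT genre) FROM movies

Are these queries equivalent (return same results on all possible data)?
No, not equivalent

Query 1 returns: [(5,)]
Query 2 returns: [(4,)]

Reason: COUNT(*) counts rows, COUNT(DISTINCT genre) counts unique genres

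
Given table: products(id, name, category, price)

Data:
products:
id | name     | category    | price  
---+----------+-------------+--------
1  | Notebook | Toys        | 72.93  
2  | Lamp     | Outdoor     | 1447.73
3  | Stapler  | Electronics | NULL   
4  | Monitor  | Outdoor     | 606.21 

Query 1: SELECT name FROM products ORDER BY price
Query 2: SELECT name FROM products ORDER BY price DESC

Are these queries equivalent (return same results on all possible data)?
No, not equivalent

Query 1 returns: [('Stapler',), ('Notebook',), ('Monitor',), ('Lamp',)]
Query 2 returns: [('Lamp',), ('Monitor',), ('Notebook',), ('Stapler',)]

Reason: ASC vs DESC gives opposite ordering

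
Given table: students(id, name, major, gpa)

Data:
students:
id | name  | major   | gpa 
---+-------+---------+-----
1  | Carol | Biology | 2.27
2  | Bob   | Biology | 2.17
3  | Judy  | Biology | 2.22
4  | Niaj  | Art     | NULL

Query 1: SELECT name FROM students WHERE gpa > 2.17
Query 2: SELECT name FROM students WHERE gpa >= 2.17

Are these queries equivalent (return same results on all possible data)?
No, not equivalent

Query 1 returns: [('Carol',), ('Judy',)]
Query 2 returns: [('Carol',), ('Bob',), ('Judy',)]

Reason: > vs >= gives different results when gpa = 2.17 exists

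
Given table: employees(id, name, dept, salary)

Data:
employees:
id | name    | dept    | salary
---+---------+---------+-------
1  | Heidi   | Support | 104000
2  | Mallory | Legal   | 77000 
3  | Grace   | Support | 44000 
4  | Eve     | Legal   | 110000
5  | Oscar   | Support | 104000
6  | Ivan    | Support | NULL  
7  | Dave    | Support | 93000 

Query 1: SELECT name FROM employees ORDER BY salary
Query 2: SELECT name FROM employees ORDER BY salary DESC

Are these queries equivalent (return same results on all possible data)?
No, not equivalent

Query 1 returns: [('Ivan',), ('Grace',), ('Mallory',), ('Dave',), ('Heidi',), ('Oscar',), ('Eve',)]
Query 2 returns: [('Eve',), ('Heidi',), ('Oscar',), ('Dave',), ('Mallory',), ('Grace',), ('Ivan',)]

Reason: ASC vs DESC gives opposite ordering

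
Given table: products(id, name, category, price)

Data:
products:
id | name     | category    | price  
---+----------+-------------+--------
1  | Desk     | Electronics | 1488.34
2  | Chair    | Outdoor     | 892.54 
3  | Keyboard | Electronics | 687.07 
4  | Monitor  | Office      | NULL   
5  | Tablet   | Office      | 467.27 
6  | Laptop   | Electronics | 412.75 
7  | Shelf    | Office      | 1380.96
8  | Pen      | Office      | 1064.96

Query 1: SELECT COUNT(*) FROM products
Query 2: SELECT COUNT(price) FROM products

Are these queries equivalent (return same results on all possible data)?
No, not equivalent

Query 1 returns: [(8,)]
Query 2 returns: [(7,)]

Reason: COUNT(*) includes NULLs, COUNT(column) excludes them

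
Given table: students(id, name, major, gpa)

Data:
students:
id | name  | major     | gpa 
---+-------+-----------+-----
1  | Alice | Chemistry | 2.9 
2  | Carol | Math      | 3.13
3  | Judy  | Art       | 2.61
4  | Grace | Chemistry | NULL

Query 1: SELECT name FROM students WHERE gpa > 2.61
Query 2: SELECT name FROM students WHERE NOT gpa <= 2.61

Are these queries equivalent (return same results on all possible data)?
Yes, equivalent

Both queries return: [('Alice',), ('Carol',)]

Reason: Both filter gpa > 2.61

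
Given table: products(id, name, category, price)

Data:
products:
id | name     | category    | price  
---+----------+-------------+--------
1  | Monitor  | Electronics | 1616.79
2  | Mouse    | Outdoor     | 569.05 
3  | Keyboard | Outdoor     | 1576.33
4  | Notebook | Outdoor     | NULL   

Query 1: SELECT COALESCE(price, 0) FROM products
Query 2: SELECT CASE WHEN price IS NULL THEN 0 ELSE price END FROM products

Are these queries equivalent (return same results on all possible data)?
Yes, equivalent

Both queries return: [(0,), (569.05,), (1576.33,), (1616.79,)]

Reason: COALESCE vs CASE for NULL handling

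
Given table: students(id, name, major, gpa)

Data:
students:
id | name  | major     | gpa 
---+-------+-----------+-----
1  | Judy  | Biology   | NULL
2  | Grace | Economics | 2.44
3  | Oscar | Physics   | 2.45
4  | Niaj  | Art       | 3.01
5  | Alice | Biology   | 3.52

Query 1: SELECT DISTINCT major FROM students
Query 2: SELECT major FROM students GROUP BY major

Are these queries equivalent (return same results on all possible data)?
Yes, equivalent

Both queries return: [('Art',), ('Biology',), ('Economics',), ('Physics',)]

Reason: Both get unique majors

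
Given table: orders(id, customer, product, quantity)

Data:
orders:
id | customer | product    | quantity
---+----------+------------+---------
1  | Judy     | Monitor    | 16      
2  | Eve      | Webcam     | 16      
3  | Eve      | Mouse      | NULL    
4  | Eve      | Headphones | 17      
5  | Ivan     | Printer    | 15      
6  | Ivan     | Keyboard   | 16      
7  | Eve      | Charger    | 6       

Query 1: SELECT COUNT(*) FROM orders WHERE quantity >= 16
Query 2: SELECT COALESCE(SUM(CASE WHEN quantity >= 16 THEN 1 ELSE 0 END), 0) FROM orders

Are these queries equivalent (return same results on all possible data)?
Yes, equivalent

Both queries return: [(4,)]

Reason: COUNT with WHERE vs conditional SUM (COALESCE handles empty-table NULL)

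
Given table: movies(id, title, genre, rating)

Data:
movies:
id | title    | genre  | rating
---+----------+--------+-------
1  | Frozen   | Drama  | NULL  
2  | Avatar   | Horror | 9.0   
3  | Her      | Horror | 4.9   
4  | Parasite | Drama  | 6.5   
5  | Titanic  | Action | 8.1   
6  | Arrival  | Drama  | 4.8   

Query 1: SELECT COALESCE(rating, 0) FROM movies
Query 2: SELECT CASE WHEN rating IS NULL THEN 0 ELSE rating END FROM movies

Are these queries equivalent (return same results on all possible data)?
Yes, equivalent

Both queries return: [(0,), (4.8,), (4.9,), (6.5,), (8.1,), (9.0,)]

Reason: COALESCE vs CASE for NULL handling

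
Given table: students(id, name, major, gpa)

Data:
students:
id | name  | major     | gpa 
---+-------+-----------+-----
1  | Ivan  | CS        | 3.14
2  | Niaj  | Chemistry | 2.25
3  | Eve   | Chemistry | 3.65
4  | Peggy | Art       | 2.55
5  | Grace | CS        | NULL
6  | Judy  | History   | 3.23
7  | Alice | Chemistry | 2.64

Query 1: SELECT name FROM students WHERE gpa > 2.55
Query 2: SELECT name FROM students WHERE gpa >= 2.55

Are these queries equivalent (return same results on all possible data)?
No, not equivalent

Query 1 returns: [('Ivan',), ('Eve',), ('Judy',), ('Alice',)]
Query 2 returns: [('Ivan',), ('Eve',), ('Peggy',), ('Judy',), ('Alice',)]

Reason: > vs >= gives different results when gpa = 2.55 exists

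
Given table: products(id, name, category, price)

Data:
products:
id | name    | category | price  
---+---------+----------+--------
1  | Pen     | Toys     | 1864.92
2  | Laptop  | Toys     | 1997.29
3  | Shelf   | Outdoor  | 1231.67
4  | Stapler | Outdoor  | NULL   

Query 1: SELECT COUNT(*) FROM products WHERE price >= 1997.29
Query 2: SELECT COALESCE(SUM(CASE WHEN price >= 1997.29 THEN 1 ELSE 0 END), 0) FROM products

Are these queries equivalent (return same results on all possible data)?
Yes, equivalent

Both queries return: [(1,)]

Reason: COUNT with WHERE vs conditional SUM (COALESCE handles empty-table NULL)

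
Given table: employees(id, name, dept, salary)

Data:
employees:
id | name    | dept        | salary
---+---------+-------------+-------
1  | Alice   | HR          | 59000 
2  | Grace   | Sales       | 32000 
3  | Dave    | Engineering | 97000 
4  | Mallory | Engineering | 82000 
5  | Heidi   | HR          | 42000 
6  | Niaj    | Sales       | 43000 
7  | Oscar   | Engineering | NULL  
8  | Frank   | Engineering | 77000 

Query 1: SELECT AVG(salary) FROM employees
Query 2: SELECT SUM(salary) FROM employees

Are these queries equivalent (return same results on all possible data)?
No, not equivalent

Query 1 returns: [(61714.28571428572,)]
Query 2 returns: [(432000,)]

Reason: AVG vs SUM give different aggregate values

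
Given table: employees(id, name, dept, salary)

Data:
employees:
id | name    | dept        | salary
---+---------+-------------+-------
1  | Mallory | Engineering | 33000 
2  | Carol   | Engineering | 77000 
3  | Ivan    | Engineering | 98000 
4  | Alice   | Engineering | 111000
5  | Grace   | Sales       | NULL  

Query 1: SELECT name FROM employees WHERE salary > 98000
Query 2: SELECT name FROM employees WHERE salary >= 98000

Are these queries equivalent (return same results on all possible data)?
No, not equivalent

Query 1 returns: [('Alice',)]
Query 2 returns: [('Ivan',), ('Alice',)]

Reason: > vs >= gives different results when salary = 98000 exists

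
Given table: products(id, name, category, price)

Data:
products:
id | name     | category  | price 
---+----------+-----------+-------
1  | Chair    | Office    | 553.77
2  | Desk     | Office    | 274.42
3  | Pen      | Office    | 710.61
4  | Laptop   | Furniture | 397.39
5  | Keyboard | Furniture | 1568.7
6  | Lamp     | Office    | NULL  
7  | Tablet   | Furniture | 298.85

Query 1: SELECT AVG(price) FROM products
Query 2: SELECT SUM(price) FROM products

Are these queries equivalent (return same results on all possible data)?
No, not equivalent

Query 1 returns: [(633.9566666666667,)]
Query 2 returns: [(3803.7400000000002,)]

Reason: AVG vs SUM give different aggregate values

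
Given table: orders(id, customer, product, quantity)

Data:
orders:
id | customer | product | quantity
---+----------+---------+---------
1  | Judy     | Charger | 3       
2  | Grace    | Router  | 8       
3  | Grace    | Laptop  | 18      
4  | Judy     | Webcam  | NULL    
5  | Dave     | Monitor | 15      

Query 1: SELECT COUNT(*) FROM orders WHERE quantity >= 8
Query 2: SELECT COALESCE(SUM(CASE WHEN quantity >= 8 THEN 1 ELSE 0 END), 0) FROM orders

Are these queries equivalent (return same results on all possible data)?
Yes, equivalent

Both queries return: [(3,)]

Reason: COUNT with WHERE vs conditional SUM (COALESCE handles empty-table NULL)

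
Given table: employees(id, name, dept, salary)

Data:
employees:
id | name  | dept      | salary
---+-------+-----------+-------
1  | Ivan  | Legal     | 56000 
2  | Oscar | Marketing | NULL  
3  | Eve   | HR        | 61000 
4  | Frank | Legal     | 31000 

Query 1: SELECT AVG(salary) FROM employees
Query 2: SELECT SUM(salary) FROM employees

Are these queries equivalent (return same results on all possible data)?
No, not equivalent

Query 1 returns: [(49333.333333333336,)]
Query 2 returns: [(148000,)]

Reason: AVG vs SUM give different aggregate values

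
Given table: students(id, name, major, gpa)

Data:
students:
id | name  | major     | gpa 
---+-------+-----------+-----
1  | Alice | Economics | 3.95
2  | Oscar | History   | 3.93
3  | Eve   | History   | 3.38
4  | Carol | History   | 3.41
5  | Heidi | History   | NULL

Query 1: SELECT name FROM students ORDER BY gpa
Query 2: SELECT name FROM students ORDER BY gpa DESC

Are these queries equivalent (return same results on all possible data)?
No, not equivalent

Query 1 returns: [('Heidi',), ('Eve',), ('Carol',), ('Oscar',), ('Alice',)]
Query 2 returns: [('Alice',), ('Oscar',), ('Carol',), ('Eve',), ('Heidi',)]

Reason: ASC vs DESC gives opposite ordering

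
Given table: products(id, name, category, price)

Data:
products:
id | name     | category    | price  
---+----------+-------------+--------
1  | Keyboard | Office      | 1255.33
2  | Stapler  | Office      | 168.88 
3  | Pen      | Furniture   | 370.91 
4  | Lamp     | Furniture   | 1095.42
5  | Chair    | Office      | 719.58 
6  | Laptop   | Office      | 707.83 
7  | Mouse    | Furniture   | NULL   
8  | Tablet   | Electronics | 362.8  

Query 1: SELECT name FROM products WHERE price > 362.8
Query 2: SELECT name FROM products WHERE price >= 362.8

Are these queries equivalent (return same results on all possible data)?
No, not equivalent

Query 1 returns: [('Keyboard',), ('Pen',), ('Lamp',), ('Chair',), ('Laptop',)]
Query 2 returns: [('Keyboard',), ('Pen',), ('Lamp',), ('Chair',), ('Laptop',), ('Tablet',)]

Reason: > vs >= gives different results when price = 362.8 exists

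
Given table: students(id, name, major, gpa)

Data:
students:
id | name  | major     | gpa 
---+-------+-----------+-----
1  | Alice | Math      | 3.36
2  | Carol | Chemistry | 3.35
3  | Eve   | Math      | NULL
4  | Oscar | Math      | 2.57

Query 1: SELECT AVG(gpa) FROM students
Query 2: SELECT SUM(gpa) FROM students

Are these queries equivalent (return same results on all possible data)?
No, not equivalent

Query 1 returns: [(3.0933333333333333,)]
Query 2 returns: [(9.28,)]

Reason: AVG vs SUM give different aggregate values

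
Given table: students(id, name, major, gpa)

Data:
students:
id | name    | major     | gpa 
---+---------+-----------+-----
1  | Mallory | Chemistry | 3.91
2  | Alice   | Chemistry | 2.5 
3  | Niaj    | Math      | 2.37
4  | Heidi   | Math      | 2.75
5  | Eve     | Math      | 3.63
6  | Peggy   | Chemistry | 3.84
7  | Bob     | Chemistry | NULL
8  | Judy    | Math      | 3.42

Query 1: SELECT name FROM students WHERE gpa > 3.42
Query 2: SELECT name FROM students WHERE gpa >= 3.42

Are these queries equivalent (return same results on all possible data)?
No, not equivalent

Query 1 returns: [('Mallory',), ('Eve',), ('Peggy',)]
Query 2 returns: [('Mallory',), ('Eve',), ('Peggy',), ('Judy',)]

Reason: > vs >= gives different results when gpa = 3.42 exists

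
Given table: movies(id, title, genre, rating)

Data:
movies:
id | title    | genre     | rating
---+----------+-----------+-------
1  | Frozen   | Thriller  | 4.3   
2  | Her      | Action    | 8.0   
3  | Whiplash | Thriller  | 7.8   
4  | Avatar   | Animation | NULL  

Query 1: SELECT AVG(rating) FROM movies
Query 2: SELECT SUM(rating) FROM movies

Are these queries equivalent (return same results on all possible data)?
No, not equivalent

Query 1 returns: [(6.7,)]
Query 2 returns: [(20.1,)]

Reason: AVG vs SUM give different aggregate values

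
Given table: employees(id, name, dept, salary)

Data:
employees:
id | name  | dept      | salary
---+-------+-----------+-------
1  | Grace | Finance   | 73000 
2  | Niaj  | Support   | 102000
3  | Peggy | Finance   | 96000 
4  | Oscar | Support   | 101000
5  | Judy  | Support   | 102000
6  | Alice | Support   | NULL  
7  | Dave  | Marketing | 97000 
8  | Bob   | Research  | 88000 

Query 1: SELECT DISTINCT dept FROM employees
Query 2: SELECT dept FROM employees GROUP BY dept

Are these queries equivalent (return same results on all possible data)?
Yes, equivalent

Both queries return: [('Finance',), ('Marketing',), ('Research',), ('Support',)]

Reason: Both get unique depts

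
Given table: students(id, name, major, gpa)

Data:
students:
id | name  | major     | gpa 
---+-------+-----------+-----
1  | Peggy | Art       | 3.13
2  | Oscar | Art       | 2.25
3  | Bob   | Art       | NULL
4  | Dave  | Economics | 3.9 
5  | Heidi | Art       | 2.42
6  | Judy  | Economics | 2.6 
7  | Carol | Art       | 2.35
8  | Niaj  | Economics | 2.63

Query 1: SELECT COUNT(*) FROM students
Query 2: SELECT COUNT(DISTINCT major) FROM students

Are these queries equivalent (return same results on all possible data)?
No, not equivalent

Query 1 returns: [(8,)]
Query 2 returns: [(2,)]

Reason: COUNT(*) counts rows, COUNT(DISTINCT major) counts unique majors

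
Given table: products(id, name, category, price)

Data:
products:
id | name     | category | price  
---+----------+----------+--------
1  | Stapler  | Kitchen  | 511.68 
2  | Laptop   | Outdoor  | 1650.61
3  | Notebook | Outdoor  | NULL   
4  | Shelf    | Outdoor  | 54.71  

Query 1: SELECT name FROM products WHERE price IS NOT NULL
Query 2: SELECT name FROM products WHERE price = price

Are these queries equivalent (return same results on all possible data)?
Yes, equivalent

Both queries return: [('Laptop',), ('Shelf',), ('Stapler',)]

Reason: IS NOT NULL vs self-equality (both exclude NULLs)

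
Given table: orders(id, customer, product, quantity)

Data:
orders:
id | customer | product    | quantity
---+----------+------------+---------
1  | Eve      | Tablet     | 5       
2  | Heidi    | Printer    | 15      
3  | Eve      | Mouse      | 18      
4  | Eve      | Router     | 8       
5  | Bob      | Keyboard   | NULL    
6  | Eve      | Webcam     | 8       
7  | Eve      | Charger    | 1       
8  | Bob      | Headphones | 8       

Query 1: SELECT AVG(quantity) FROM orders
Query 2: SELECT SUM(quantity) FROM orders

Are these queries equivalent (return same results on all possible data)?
No, not equivalent

Query 1 returns: [(9.0,)]
Query 2 returns: [(63,)]

Reason: AVG vs SUM give different aggregate values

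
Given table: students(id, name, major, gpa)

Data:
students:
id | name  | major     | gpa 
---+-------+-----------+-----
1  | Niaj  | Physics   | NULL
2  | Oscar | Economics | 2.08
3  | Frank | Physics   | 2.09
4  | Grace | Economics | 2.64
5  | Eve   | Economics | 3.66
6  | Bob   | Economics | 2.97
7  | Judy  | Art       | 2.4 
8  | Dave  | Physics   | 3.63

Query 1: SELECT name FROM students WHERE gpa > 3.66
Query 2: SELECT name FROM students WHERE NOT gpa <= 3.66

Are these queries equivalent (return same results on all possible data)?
Yes, equivalent

Both queries return: []

Reason: Both filter gpa > 3.66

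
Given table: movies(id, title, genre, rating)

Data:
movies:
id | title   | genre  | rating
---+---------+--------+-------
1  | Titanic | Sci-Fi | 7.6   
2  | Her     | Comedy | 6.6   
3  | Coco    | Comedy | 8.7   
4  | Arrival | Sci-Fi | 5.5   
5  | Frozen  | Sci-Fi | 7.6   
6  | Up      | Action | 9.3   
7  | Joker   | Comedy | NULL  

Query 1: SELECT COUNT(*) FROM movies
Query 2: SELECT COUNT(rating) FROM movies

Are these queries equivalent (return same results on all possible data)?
No, not equivalent

Query 1 returns: [(7,)]
Query 2 returns: [(6,)]

Reason: COUNT(*) includes NULLs, COUNT(column) excludes them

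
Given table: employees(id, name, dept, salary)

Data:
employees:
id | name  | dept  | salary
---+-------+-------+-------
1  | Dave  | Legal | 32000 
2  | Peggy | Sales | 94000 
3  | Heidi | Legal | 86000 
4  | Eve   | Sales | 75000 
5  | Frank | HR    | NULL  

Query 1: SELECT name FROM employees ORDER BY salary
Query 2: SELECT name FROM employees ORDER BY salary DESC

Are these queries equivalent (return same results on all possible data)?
No, not equivalent

Query 1 returns: [('Frank',), ('Dave',), ('Eve',), ('Heidi',), ('Peggy',)]
Query 2 returns: [('Peggy',), ('Heidi',), ('Eve',), ('Dave',), ('Frank',)]

Reason: ASC vs DESC gives opposite ordering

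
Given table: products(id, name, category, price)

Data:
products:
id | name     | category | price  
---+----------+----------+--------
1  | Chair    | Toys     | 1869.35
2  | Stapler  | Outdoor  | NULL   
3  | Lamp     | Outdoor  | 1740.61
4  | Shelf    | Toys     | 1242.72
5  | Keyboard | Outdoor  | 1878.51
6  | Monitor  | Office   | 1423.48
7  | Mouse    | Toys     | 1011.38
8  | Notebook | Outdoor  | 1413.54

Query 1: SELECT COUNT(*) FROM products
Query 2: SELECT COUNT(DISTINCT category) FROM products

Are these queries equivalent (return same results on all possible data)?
No, not equivalent

Query 1 returns: [(8,)]
Query 2 returns: [(3,)]

Reason: COUNT(*) counts rows, COUNT(DISTINCT category) counts unique categorys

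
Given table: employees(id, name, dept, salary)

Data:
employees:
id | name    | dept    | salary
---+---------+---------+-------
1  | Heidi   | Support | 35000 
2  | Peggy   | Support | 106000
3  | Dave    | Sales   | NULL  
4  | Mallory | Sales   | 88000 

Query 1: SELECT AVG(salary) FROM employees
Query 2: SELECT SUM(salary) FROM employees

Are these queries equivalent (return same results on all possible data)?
No, not equivalent

Query 1 returns: [(76333.33333333333,)]
Query 2 returns: [(229000,)]

Reason: AVG vs SUM give different aggregate values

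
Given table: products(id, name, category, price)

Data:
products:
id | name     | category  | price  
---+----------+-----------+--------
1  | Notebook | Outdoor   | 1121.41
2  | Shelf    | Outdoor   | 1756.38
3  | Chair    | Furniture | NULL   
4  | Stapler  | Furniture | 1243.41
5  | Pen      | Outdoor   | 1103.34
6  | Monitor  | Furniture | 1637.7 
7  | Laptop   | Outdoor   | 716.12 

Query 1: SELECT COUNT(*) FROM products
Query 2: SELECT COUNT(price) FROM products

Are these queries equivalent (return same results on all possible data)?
No, not equivalent

Query 1 returns: [(7,)]
Query 2 returns: [(6,)]

Reason: COUNT(*) includes NULLs, COUNT(column) excludes them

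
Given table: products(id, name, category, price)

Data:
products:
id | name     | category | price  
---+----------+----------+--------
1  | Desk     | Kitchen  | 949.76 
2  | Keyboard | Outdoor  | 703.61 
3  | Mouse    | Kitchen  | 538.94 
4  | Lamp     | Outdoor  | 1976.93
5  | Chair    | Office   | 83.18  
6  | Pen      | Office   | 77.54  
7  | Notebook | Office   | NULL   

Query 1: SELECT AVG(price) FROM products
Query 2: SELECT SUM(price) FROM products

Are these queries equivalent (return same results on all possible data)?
No, not equivalent

Query 1 returns: [(721.66,)]
Query 2 returns: [(4329.96,)]

Reason: AVG vs SUM give different aggregate values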